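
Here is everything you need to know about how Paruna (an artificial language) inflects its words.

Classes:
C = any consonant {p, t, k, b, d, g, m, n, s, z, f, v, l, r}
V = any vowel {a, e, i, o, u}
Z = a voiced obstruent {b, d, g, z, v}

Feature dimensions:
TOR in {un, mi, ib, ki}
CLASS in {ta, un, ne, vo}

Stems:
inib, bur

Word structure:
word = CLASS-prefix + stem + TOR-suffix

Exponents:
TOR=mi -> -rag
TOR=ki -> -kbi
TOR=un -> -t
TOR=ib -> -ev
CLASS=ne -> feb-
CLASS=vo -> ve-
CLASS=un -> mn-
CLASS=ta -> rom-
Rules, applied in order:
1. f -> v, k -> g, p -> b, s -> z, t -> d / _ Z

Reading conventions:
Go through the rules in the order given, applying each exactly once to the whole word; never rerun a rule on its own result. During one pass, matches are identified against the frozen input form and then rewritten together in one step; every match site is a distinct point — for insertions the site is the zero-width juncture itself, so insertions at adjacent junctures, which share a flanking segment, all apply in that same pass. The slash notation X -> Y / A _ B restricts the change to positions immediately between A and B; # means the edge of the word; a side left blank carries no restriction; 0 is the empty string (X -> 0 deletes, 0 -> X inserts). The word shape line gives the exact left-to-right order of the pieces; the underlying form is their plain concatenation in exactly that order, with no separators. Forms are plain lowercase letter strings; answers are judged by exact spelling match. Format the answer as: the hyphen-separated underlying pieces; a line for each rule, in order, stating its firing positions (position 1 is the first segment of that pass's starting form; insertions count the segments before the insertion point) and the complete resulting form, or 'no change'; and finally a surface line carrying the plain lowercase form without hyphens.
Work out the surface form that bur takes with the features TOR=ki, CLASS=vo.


underlying: ve-bur-kbi
1. f -> v, k -> g, p -> b, s -> z, t -> d / _ Z: fires at position(s) 6: veburgbi
surface: veburgbi


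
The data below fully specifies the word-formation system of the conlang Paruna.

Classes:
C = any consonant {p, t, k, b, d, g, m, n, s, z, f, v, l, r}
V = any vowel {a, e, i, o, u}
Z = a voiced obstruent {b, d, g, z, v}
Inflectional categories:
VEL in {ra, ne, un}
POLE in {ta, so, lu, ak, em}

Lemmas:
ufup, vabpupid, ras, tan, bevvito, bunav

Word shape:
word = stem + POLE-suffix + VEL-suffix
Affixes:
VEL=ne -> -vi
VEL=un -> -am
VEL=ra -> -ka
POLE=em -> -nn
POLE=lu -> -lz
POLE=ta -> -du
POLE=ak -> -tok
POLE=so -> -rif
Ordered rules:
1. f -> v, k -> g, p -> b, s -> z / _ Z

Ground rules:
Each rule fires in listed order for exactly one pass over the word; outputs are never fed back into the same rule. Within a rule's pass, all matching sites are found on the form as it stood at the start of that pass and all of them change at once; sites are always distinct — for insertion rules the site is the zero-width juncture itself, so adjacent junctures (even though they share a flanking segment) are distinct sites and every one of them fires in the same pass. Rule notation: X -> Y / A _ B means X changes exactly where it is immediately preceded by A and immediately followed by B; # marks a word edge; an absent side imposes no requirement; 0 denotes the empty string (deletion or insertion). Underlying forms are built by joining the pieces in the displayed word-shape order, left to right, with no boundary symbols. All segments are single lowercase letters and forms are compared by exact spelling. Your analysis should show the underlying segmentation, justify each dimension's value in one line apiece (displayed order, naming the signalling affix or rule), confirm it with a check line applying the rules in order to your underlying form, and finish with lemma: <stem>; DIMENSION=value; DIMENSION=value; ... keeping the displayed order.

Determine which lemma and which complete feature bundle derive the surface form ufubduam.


underlying: ufup-du-am
VEL=un - signalled by the affix -am
POLE=ta - signalled by the affix -du
check: ufupduam -> ufubduam
lemma: ufup; VEL=un; POLE=ta


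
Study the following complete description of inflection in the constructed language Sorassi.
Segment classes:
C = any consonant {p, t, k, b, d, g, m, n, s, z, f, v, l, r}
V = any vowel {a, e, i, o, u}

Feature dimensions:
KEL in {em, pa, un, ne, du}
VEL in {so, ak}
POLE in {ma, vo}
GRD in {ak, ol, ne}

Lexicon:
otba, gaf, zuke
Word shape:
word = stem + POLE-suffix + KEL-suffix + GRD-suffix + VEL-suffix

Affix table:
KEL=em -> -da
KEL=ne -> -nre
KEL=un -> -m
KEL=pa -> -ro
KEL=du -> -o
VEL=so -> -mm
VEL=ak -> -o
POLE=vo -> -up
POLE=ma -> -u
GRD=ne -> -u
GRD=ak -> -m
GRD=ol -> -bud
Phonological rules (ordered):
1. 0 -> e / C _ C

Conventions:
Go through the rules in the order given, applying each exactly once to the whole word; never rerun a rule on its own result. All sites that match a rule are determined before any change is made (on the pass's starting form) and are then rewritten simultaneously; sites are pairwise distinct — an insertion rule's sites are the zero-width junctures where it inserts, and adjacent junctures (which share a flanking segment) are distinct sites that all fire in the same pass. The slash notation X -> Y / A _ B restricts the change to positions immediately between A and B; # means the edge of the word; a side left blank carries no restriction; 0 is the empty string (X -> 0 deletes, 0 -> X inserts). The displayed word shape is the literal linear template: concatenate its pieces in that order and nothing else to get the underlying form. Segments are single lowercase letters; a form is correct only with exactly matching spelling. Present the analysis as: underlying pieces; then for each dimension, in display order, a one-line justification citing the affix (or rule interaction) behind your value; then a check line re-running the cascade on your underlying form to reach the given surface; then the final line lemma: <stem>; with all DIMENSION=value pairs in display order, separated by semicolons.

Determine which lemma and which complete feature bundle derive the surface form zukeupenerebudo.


underlying: zuke-up-nre-bud-o
KEL=ne - signalled by the affix -nre
VEL=ak - signalled by the affix -o
POLE=vo - signalled by the affix -up
GRD=ol - signalled by the affix -bud
check: zukeupnrebudo -> zukeupenerebudo
lemma: zuke; KEL=ne; VEL=ak; POLE=vo; GRD=ol


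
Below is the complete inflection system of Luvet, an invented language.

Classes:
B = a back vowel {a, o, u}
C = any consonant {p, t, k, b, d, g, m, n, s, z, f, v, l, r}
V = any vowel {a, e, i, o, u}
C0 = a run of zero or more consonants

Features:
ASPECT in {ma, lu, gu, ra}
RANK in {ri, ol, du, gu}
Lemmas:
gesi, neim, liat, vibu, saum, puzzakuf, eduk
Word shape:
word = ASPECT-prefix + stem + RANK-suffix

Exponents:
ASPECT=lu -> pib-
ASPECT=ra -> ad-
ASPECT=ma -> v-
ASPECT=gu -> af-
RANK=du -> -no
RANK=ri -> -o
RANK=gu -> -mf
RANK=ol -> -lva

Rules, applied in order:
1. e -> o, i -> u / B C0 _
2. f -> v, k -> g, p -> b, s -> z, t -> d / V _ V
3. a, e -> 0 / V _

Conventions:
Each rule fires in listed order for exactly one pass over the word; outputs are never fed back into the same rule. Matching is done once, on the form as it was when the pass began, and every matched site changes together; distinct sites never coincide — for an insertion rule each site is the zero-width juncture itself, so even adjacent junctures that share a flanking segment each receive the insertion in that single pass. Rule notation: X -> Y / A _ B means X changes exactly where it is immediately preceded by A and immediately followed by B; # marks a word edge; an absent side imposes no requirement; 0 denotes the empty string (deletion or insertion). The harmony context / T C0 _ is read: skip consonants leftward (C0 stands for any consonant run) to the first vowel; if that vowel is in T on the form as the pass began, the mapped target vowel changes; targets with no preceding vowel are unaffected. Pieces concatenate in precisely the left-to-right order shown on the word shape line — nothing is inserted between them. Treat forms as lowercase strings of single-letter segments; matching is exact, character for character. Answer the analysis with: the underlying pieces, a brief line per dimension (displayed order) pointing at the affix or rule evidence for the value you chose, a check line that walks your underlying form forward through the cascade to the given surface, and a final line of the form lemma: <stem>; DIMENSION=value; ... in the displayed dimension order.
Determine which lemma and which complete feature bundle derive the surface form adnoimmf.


underlying: ad-neim-mf
ASPECT=ra - signalled by the affix ad-
RANK=gu - signalled by the affix -mf
check: adneimmf -> adnoimmf -> adnoimmf -> adnoimmf
lemma: neim; ASPECT=ra; RANK=gu


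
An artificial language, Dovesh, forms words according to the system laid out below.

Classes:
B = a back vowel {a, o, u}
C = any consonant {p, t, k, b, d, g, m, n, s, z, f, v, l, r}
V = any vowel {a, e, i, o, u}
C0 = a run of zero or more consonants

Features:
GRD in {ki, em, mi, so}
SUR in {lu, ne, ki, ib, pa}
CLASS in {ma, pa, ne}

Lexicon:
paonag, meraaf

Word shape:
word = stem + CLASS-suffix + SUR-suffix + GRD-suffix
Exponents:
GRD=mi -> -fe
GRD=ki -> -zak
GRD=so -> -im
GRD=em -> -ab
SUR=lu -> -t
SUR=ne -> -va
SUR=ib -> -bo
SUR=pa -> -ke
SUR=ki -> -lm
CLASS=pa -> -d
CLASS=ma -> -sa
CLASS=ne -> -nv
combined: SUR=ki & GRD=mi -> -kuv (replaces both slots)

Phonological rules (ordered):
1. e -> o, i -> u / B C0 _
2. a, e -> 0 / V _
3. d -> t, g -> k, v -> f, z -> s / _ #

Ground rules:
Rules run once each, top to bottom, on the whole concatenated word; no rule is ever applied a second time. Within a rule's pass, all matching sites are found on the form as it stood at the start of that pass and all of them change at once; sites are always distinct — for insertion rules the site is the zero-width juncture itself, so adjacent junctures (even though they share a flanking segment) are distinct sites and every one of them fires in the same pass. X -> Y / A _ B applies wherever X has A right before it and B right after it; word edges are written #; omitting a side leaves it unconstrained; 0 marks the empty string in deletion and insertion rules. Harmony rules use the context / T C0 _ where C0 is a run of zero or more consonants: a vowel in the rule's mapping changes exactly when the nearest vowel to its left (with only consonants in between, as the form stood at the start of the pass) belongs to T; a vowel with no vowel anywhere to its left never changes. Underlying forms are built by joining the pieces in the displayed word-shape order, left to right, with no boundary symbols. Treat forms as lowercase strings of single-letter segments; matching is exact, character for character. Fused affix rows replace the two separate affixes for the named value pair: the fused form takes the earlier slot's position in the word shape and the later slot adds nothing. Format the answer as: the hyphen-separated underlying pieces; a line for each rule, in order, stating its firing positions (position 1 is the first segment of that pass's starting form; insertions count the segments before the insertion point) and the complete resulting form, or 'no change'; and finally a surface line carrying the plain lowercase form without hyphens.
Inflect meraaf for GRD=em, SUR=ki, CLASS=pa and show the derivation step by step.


underlying: meraaf-d-lm-ab
1. e -> o, i -> u / B C0 _: no change
2. a, e -> 0 / V _: fires at position(s) 5: merafdlmab
3. d -> t, g -> k, v -> f, z -> s / _ #: no change
surface: merafdlmab


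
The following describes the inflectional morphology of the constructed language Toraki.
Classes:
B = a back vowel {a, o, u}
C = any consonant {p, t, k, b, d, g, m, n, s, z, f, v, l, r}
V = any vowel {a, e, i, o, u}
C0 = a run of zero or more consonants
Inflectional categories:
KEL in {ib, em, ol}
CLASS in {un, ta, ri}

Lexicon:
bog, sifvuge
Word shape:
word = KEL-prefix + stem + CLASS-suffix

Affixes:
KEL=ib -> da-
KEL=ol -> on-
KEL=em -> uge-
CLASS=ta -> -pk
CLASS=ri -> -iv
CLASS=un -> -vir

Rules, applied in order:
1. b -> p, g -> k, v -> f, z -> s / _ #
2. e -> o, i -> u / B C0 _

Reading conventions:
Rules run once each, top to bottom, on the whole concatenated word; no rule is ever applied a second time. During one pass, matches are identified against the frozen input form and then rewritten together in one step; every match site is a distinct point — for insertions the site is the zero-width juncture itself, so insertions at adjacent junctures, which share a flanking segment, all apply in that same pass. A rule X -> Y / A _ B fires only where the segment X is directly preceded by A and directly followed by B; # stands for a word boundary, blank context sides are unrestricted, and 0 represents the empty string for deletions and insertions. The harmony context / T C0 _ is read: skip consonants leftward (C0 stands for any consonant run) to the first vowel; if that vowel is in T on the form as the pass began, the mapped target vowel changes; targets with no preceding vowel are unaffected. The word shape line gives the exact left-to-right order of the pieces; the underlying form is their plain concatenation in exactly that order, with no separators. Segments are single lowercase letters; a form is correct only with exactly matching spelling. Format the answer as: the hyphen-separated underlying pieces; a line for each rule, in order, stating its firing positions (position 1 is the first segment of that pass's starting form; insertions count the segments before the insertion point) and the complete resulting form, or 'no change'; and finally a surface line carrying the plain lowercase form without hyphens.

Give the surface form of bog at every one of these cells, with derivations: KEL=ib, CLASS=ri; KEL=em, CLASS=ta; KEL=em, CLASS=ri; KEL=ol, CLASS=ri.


cell KEL=ib, CLASS=ri:
underlying: da-bog-iv
1. b -> p, g -> k, v -> f, z -> s / _ #: fires at position(s) 7: dabogif
2. e -> o, i -> u / B C0 _: fires at position(s) 6: daboguf
surface: daboguf

cell KEL=em, CLASS=ta:
underlying: uge-bog-pk
1. b -> p, g -> k, v -> f, z -> s / _ #: no change
2. e -> o, i -> u / B C0 _: fires at position(s) 3: ugobogpk
surface: ugobogpk

cell KEL=em, CLASS=ri:
underlying: uge-bog-iv
1. b -> p, g -> k, v -> f, z -> s / _ #: fires at position(s) 8: ugebogif
2. e -> o, i -> u / B C0 _: fires at position(s) 3, 7: ugoboguf
surface: ugoboguf

cell KEL=ol, CLASS=ri:
underlying: on-bog-iv
1. b -> p, g -> k, v -> f, z -> s / _ #: fires at position(s) 7: onbogif
2. e -> o, i -> u / B C0 _: fires at position(s) 6: onboguf
surface: onboguf


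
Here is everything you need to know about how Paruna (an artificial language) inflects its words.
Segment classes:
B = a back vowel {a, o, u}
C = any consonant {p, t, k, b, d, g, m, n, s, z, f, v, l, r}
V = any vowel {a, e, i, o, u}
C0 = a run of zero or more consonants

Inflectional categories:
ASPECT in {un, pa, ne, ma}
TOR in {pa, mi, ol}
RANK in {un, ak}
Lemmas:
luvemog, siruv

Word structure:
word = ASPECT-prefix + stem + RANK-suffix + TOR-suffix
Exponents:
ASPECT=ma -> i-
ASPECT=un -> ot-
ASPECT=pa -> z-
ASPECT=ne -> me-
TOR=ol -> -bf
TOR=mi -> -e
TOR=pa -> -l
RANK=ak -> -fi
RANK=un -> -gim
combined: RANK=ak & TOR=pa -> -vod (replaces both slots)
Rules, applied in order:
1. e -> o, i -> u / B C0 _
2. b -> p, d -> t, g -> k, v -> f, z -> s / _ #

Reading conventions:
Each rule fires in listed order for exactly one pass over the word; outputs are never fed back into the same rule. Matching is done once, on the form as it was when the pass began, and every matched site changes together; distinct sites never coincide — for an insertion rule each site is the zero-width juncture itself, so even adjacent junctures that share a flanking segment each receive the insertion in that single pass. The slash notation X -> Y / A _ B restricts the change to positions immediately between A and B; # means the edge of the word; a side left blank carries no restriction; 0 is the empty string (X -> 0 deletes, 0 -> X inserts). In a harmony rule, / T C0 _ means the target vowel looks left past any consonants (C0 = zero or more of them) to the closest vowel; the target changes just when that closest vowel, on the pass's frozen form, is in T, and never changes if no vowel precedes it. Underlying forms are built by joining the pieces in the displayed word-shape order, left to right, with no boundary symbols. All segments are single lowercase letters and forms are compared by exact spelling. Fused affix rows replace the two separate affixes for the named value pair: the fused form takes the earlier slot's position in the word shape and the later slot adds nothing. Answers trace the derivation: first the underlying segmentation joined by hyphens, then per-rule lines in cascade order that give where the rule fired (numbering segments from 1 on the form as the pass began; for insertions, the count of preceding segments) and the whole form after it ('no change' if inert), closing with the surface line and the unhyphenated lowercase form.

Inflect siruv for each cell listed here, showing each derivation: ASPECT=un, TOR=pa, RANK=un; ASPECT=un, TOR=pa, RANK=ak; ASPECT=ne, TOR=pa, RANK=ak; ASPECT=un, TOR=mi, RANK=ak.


cell ASPECT=un, TOR=pa, RANK=un:
underlying: ot-siruv-gim-l
1. e -> o, i -> u / B C0 _: fires at position(s) 4, 9: otsuruvguml
2. b -> p, d -> t, g -> k, v -> f, z -> s / _ #: no change
surface: otsuruvguml

cell ASPECT=un, TOR=pa, RANK=ak:
underlying: ot-siruv-vod
1. e -> o, i -> u / B C0 _: fires at position(s) 4: otsuruvvod
2. b -> p, d -> t, g -> k, v -> f, z -> s / _ #: fires at position(s) 10: otsuruvvot
surface: otsuruvvot

cell ASPECT=ne, TOR=pa, RANK=ak:
underlying: me-siruv-vod
1. e -> o, i -> u / B C0 _: no change
2. b -> p, d -> t, g -> k, v -> f, z -> s / _ #: fires at position(s) 10: mesiruvvot
surface: mesiruvvot

cell ASPECT=un, TOR=mi, RANK=ak:
underlying: ot-siruv-fi-e
1. e -> o, i -> u / B C0 _: fires at position(s) 4, 9: otsuruvfue
2. b -> p, d -> t, g -> k, v -> f, z -> s / _ #: no change
surface: otsuruvfue


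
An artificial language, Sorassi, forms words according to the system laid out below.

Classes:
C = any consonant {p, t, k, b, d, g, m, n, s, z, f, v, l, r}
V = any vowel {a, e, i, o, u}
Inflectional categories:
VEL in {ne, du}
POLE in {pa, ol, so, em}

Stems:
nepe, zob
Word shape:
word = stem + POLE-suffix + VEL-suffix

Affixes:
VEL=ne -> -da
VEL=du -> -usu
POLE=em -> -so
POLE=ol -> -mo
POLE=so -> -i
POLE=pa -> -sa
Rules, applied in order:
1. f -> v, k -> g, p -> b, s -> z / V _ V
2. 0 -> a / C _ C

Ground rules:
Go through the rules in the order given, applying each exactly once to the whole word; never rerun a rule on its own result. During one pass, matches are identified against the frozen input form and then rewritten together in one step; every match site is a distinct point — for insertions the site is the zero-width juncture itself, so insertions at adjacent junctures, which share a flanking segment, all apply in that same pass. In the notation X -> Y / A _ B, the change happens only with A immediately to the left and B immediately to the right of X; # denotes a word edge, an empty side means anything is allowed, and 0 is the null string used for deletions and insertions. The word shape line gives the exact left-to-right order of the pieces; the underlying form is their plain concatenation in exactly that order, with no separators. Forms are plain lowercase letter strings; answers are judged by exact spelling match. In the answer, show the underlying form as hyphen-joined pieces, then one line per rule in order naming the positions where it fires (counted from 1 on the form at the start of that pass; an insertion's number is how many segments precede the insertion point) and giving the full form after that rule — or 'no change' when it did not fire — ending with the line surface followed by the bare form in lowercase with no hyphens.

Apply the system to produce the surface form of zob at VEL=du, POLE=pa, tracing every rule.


underlying: zob-sa-usu
1. f -> v, k -> g, p -> b, s -> z / V _ V: fires at position(s) 7: zobsauzu
2. 0 -> a / C _ C: inserts after position(s) 3: zobasauzu
surface: zobasauzu


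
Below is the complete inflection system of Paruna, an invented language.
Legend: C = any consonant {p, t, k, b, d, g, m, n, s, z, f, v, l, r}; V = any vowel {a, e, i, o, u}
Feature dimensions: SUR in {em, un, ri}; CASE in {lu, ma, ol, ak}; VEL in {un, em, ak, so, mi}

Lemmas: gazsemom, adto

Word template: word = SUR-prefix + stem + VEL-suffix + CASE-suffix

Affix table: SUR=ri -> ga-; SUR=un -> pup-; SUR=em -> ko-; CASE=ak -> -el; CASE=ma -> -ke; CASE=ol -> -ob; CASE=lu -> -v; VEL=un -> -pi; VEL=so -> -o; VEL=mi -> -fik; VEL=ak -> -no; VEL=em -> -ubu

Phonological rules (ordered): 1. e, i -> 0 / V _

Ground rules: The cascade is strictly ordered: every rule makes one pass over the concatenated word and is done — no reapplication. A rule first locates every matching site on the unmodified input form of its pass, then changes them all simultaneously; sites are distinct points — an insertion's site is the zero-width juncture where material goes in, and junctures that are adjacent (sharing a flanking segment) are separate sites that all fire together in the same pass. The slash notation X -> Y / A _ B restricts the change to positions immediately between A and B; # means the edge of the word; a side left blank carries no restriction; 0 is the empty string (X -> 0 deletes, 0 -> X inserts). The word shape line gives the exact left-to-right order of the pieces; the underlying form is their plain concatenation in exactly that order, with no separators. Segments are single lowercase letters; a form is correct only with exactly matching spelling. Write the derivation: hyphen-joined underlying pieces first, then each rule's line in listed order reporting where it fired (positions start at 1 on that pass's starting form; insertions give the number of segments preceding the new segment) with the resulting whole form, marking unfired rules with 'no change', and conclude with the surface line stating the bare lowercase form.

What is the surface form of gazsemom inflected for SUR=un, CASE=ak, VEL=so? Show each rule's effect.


underlying: pup-gazsemom-o-el
1. e, i -> 0 / V _: fires at position(s) 13: pupgazsemomol
surface: pupgazsemomol


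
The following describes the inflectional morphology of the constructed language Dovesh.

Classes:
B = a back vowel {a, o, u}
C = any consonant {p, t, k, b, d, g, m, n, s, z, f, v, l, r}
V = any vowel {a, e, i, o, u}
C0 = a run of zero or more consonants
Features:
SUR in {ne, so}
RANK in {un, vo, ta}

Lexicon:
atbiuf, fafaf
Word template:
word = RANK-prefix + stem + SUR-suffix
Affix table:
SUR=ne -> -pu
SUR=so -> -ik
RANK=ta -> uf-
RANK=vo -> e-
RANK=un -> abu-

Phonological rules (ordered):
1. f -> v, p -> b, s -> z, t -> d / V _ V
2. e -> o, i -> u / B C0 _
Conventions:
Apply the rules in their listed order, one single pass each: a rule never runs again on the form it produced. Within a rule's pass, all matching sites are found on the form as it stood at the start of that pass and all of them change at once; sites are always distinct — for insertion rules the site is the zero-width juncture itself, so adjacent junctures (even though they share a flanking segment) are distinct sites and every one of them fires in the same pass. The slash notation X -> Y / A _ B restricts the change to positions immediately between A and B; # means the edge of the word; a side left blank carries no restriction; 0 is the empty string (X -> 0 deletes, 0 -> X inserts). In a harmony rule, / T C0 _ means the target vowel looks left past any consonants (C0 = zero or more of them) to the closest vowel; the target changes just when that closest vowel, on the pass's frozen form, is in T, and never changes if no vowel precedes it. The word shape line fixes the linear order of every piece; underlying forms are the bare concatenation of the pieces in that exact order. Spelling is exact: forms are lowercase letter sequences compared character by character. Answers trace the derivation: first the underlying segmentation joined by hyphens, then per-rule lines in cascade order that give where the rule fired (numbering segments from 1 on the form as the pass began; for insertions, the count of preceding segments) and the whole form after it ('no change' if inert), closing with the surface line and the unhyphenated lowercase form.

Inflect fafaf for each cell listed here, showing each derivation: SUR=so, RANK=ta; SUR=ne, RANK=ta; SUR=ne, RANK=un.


cell SUR=so, RANK=ta:
underlying: uf-fafaf-ik
1. f -> v, p -> b, s -> z, t -> d / V _ V: fires at position(s) 5, 7: uffavavik
2. e -> o, i -> u / B C0 _: fires at position(s) 8: uffavavuk
surface: uffavavuk

cell SUR=ne, RANK=ta:
underlying: uf-fafaf-pu
1. f -> v, p -> b, s -> z, t -> d / V _ V: fires at position(s) 5: uffavafpu
2. e -> o, i -> u / B C0 _: no change
surface: uffavafpu

cell SUR=ne, RANK=un:
underlying: abu-fafaf-pu
1. f -> v, p -> b, s -> z, t -> d / V _ V: fires at position(s) 4, 6: abuvavafpu
2. e -> o, i -> u / B C0 _: no change
surface: abuvavafpu


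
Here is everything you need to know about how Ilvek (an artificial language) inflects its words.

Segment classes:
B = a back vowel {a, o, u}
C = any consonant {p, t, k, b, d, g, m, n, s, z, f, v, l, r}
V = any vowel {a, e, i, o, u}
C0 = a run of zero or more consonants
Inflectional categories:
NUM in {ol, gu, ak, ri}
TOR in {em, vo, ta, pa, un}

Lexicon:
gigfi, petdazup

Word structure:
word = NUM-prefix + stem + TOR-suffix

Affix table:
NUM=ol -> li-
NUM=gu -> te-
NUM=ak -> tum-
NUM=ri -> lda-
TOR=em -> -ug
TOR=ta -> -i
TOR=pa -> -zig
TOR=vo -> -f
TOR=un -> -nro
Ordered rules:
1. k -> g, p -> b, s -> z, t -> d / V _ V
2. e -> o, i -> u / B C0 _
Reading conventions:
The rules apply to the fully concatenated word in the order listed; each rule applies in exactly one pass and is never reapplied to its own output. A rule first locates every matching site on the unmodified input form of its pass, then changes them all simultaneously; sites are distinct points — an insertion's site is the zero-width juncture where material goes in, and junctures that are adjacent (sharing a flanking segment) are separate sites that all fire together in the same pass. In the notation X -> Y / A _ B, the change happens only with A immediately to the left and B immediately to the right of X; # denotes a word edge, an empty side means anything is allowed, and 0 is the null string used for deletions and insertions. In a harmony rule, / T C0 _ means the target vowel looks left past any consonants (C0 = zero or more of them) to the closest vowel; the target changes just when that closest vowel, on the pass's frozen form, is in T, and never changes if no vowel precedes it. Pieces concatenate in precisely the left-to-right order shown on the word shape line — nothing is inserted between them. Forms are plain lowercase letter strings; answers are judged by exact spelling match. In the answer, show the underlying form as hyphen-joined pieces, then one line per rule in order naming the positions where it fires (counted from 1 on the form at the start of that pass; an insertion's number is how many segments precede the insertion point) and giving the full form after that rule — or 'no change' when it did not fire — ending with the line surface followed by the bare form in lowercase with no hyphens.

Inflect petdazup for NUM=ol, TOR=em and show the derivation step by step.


underlying: li-petdazup-ug
1. k -> g, p -> b, s -> z, t -> d / V _ V: fires at position(s) 3, 10: libetdazubug
2. e -> o, i -> u / B C0 _: no change
surface: libetdazubug


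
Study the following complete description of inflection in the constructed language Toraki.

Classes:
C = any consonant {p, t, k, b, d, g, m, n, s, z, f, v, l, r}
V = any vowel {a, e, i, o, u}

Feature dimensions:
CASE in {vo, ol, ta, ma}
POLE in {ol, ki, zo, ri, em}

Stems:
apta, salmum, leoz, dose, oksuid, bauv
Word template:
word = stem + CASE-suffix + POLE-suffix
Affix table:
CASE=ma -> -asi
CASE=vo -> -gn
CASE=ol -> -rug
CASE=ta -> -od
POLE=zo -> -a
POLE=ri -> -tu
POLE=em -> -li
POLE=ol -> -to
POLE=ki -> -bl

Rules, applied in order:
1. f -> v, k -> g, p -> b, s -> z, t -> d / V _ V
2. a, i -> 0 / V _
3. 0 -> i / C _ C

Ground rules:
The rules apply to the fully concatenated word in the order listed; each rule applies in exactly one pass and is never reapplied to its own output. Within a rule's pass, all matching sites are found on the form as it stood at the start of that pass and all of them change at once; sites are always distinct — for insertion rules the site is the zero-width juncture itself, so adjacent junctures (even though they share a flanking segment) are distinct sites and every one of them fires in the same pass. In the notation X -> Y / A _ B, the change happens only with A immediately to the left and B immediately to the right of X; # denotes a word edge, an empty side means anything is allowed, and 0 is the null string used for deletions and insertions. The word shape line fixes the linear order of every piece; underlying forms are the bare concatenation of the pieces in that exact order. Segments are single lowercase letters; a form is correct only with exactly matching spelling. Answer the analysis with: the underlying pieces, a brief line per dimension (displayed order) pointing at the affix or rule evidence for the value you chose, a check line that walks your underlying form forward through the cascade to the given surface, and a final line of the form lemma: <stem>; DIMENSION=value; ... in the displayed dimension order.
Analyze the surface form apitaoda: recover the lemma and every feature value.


underlying: apta-od-a
CASE=ta - signalled by the affix -od
POLE=zo - signalled by the affix -a
check: aptaoda -> aptaoda -> aptaoda -> apitaoda
lemma: apta; CASE=ta; POLE=zo


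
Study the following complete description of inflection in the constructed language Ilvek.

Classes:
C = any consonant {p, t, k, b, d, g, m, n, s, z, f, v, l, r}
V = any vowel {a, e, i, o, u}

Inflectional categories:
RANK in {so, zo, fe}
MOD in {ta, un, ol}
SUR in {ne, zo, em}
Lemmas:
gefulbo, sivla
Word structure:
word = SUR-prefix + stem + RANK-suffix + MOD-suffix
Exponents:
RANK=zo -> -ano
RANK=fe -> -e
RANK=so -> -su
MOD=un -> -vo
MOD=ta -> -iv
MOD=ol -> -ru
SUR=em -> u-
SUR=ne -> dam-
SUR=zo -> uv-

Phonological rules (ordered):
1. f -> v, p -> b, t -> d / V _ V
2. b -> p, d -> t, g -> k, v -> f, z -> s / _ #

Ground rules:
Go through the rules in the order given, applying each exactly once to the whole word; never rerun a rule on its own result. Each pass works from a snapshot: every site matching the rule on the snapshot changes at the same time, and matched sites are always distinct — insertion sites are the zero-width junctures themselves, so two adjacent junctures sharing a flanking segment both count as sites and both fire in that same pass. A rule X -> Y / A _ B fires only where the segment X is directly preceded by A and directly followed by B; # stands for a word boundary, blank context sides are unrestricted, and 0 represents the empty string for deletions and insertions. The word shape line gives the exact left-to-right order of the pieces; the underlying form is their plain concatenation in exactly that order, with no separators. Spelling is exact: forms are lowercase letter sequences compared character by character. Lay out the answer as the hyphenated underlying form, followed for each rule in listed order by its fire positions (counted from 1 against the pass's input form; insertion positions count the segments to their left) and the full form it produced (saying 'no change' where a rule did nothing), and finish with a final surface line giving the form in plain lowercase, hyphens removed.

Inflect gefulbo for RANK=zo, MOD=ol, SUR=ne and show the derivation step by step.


underlying: dam-gefulbo-ano-ru
1. f -> v, p -> b, t -> d / V _ V: fires at position(s) 6: damgevulboanoru
2. b -> p, d -> t, g -> k, v -> f, z -> s / _ #: no change
surface: damgevulboanoru


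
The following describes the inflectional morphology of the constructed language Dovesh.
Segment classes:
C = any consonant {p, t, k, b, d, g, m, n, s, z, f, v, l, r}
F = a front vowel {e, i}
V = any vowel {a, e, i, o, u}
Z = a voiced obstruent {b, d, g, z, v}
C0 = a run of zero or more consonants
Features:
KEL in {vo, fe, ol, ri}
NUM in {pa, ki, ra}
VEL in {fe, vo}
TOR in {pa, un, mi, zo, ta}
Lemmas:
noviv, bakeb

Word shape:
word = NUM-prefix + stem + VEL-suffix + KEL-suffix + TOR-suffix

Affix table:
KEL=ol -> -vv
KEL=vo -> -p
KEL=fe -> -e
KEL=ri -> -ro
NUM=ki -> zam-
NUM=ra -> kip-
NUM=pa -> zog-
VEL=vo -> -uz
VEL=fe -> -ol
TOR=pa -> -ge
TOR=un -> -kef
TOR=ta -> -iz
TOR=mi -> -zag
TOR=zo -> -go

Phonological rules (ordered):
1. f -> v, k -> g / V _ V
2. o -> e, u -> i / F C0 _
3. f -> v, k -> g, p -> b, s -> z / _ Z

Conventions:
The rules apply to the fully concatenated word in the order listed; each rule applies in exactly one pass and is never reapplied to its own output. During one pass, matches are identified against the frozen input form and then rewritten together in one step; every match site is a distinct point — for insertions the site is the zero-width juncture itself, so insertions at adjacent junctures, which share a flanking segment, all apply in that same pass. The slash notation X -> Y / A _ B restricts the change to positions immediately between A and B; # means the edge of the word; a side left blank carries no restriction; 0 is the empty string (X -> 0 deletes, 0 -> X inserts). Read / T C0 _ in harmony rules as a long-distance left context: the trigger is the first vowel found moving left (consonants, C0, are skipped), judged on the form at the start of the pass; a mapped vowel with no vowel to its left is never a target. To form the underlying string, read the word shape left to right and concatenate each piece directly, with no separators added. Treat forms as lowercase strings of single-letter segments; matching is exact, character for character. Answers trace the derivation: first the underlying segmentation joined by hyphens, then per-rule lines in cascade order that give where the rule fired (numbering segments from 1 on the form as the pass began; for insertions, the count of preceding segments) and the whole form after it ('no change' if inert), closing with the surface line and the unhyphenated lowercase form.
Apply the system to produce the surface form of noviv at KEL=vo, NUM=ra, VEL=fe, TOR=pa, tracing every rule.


underlying: kip-noviv-ol-p-ge
1. f -> v, k -> g / V _ V: no change
2. o -> e, u -> i / F C0 _: fires at position(s) 5, 9: kipnevivelpge
3. f -> v, k -> g, p -> b, s -> z / _ Z: fires at position(s) 11: kipnevivelbge
surface: kipnevivelbge


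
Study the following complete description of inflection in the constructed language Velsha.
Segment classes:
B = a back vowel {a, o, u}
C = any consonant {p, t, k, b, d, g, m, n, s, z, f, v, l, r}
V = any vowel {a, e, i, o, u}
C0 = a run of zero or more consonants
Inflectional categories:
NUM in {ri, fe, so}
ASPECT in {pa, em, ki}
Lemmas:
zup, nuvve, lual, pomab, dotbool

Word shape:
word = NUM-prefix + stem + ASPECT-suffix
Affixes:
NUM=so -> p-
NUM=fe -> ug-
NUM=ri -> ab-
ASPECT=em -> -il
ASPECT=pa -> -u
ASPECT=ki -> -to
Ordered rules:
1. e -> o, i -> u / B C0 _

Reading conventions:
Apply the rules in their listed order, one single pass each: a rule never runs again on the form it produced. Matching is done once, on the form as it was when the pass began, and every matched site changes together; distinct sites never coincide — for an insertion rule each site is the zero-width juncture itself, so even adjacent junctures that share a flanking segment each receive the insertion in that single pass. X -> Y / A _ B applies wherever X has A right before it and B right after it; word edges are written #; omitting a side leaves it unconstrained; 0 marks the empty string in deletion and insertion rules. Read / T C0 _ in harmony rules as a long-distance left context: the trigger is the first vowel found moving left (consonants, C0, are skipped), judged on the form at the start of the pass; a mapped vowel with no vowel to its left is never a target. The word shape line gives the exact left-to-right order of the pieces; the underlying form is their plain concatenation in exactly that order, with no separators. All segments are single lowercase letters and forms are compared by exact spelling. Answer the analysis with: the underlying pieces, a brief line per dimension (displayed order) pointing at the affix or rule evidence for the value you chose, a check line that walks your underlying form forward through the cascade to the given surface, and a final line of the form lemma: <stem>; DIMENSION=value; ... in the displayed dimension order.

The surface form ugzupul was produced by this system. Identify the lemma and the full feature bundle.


underlying: ug-zup-il
NUM=fe - signalled by the affix ug-
ASPECT=em - signalled by the affix -il
check: ugzupil -> ugzupul
lemma: zup; NUM=fe; ASPECT=em


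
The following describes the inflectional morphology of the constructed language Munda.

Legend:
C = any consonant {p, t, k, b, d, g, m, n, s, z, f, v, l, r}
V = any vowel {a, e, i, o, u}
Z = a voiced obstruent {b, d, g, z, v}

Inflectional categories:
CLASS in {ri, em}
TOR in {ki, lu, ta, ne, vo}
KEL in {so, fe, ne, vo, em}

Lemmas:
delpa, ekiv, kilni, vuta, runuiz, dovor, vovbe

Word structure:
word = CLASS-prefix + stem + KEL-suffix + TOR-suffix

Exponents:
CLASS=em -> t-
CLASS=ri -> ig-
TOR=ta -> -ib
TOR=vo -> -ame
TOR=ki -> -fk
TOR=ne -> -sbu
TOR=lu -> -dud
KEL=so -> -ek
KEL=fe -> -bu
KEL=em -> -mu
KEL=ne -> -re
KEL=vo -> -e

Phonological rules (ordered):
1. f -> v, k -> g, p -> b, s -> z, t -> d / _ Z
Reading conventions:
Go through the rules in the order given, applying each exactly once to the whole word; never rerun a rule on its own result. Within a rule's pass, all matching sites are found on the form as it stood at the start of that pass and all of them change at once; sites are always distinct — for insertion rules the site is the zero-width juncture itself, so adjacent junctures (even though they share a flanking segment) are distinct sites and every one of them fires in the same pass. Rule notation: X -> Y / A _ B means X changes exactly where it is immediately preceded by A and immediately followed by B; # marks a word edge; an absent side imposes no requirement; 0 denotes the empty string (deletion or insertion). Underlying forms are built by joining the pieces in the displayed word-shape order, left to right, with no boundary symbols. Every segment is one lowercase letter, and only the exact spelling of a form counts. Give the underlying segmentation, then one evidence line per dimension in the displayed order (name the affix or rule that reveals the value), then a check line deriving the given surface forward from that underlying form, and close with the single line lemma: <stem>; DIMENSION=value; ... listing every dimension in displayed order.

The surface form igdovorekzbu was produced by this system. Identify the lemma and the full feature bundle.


underlying: ig-dovor-ek-sbu
CLASS=ri - signalled by the affix ig-
TOR=ne - signalled by the affix -sbu
KEL=so - signalled by the affix -ek
check: igdovoreksbu -> igdovorekzbu
lemma: dovor; CLASS=ri; TOR=ne; KEL=so


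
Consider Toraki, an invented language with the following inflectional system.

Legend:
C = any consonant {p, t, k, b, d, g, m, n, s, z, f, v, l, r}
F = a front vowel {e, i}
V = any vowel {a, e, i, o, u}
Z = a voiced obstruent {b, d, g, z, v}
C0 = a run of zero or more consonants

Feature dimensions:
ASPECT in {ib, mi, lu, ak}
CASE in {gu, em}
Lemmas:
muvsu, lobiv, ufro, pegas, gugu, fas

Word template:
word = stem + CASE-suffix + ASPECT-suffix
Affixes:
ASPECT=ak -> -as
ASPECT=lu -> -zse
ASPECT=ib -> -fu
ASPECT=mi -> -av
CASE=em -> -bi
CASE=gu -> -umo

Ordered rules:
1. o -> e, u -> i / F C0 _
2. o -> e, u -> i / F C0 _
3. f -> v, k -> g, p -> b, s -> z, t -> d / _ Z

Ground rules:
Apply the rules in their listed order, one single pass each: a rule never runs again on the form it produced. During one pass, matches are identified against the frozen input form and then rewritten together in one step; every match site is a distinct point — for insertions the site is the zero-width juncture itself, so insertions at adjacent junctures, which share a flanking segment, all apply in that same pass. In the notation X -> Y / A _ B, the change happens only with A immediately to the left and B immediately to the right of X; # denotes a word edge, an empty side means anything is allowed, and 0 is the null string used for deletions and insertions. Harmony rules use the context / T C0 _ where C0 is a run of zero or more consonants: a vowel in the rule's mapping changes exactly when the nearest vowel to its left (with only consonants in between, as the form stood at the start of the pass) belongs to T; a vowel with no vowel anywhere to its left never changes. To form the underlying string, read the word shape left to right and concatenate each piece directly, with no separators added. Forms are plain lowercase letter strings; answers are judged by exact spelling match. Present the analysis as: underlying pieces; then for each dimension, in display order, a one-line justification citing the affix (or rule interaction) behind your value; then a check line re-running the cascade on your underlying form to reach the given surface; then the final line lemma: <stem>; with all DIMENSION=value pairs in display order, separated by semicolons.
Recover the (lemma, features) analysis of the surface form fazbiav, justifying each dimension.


underlying: fas-bi-av
ASPECT=mi - signalled by the affix -av
CASE=em - signalled by the affix -bi
check: fasbiav -> fasbiav -> fasbiav -> fazbiav
lemma: fas; ASPECT=mi; CASE=em
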